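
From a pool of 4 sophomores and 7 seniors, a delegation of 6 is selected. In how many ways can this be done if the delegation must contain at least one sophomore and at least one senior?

With no constraint there are C(11,6) = 462 possible selections.
Subtract selections that omit an entire group: no sophomores → C(7,6) = 7; no seniors → C(4,6) = 0.
Both groups omitted at once is impossible, so 462 − 7 = 455.

455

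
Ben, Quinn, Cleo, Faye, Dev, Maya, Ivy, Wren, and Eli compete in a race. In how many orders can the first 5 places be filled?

15120

There are 9 choices for 1st place, 8 for 2nd, and so on down to 5 for position 5.
That gives 9 × 8 × 7 × 6 × 5 = 15120.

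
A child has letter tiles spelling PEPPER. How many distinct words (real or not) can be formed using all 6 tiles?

60

The 6 letters of PEPPER have repeats: E appearing twice and P appearing 3 times.
So there are 6! / (3!·2!) = 60 distinguishable arrangements.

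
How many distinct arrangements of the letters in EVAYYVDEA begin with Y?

5040

Fix Y in the first position and arrange the remaining 8 letters.
Those 8 letters have A appearing twice, E appearing twice, and V appearing twice, giving (8)!/(2!·2!·2!) = 5040.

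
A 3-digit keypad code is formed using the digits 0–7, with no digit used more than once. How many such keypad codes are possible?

Choose and order 3 of the 8 symbols: the first digit has 8 options, the next 7, then 6.
8 × 7 × 6 = 336.

336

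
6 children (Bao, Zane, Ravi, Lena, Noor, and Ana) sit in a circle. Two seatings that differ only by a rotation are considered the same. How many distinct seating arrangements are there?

Fix one person's seat to break rotational symmetry; the remaining 5 people can be arranged in (5)! = 120 ways.

120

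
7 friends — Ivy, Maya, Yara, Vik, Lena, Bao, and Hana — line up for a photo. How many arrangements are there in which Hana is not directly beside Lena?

There are 7! = 5040 arrangements in all. If Hana and Lena are adjacent, merging them into one block gives 2·(6)! = 1440 arrangements.
So 5040 − 1440 = 3600 arrangements keep them apart.

3600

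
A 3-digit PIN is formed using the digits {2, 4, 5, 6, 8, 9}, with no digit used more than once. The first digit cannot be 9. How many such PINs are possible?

100

The first digit has 6−1 = 5 choices (anything except 9).
The remaining 2 digits are filled from the other 5 symbols without repetition: 5 × 4 = 20.
Total: 5 × 20 = 100.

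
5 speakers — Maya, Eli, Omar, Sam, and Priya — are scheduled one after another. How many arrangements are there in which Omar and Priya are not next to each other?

Of the 5! = 120 arrangements, those with Omar and Priya adjacent number 2 × 4! = 48 (treat the pair as a block with 2 internal orders).
So 120 − 48 = 72 arrangements keep them apart.

72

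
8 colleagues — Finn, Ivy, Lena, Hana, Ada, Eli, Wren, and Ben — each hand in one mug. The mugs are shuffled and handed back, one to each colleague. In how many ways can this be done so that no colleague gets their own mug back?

Let Aᵢ be the assignments in which colleague i gets their own mug. We want the size of the complement of A₁∪…∪A_8.
By inclusion–exclusion this is Σ_{j=0}^{8} (−1)^j C(8,j)·(8−j)!.
Computing: 40320 − 40320 + 20160 − 6720 + 1680 − 336 + 56 − 8 + 1 = 14833.

14833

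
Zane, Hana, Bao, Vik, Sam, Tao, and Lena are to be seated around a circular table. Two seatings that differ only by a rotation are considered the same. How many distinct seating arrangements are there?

720

Around a circle, 7 distinct people have 7!/7 = (6)! = 720 rotationally distinct seatings.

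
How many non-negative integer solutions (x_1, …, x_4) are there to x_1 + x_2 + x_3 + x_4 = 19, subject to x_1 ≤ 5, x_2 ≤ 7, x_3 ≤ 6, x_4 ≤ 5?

By stars and bars, unrestricted non-negative solutions to x_1+…+x_4 = 19 number C(19+3,3) = 1540.
Subtract solutions that violate a single cap (substitute x_i' = x_i − (cap_i+1)): x_1 ≥ 6 gives C(16,3) = 560; x_2 ≥ 8 gives C(14,3) = 364; x_3 ≥ 7 gives C(15,3) = 455; x_4 ≥ 6 gives C(16,3) = 560. Together 1939.
Add back pairs where two caps are both exceeded: 56 + 84 + 120 + 35 + 56 + 84 = 435.
Subtract triples: 0 + 0 + 1 + 0 = 1.
By inclusion–exclusion the count is 1540 − 1939 + 435 − 1 = 35.

35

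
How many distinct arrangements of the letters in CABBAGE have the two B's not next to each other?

900

Total arrangements of CABBAGE: 7!/(2!·2!) = 1260.
If the two B's are adjacent, glue them into one block, leaving 6 items to arrange: (6)!/(2!) = 360 ways.
Hence 1260 − 360 = 900.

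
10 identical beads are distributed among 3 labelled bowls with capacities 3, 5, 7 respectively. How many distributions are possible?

18

By stars and bars, unrestricted non-negative solutions to x_1+…+x_3 = 10 number C(10+2,2) = 66.
Subtract solutions that violate a single cap (substitute x_i' = x_i − (cap_i+1)): x_1 ≥ 4 gives C(8,2) = 28; x_2 ≥ 6 gives C(6,2) = 15; x_3 ≥ 8 gives C(4,2) = 6. Together 49.
Add back pairs where two caps are both exceeded: 1 + 0 + 0 = 1.
By inclusion–exclusion the count is 66 − 49 + 1 = 18.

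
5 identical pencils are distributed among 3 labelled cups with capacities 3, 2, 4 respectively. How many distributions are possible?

11

Without the upper bounds there are C(7,2) = 21 ways to split 5 among 3 cups.
Subtract solutions that violate a single cap (substitute x_i' = x_i − (cap_i+1)): x_1 ≥ 4 gives C(3,2) = 3; x_2 ≥ 3 gives C(4,2) = 6; x_3 ≥ 5 gives C(2,2) = 1. Together 10.
No two caps can be exceeded simultaneously, so the pair terms are all 0.
By inclusion–exclusion the count is 21 − 10 + 0 = 11.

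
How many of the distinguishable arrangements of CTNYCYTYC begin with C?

Fix C in the first position and arrange the remaining 8 letters.
Those 8 letters have C appearing twice, T appearing twice, and Y appearing 3 times, giving (8)!/(3!·2!·2!) = 1680.

1680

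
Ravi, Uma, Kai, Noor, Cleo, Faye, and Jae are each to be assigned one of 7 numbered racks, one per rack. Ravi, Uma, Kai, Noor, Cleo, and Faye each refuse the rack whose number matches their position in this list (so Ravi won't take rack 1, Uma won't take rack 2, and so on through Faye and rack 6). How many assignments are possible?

Let Aᵢ (for 1 ≤ i ≤ 6) be the placements that put person i in their forbidden rack. Any j of these fix j positions, leaving (7−j)! ways to fill the rest, and there are C(6,j) ways to pick which j.
By inclusion–exclusion, the number of valid placements is Σ_{j=0}^{6} (−1)^j C(6,j)·(7−j)!.
Computing: 5040 − 4320 + 1800 − 480 + 90 − 12 + 1 = 2119.

2119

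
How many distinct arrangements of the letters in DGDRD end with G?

With the last slot taken by G, it remains to arrange the other 4 letters (DDRD).
Those 4 letters have D appearing 3 times, giving (4)!/(3!) = 4.

4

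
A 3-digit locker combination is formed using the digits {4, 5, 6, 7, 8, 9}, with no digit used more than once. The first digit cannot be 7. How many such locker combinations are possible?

The first digit has 6−1 = 5 choices (anything except 7).
The remaining 2 digits are filled from the other 5 symbols without repetition: 5 × 4 = 20.
Total: 5 × 20 = 100.

100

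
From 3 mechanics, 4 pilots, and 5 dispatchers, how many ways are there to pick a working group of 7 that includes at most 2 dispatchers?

246

Split by how many dispatchers are chosen (0 through 2).
Sum: C(5,0)·C(7,7) + C(5,1)·C(7,6) + C(5,2)·C(7,5) = 1 + 35 + 210 = 246.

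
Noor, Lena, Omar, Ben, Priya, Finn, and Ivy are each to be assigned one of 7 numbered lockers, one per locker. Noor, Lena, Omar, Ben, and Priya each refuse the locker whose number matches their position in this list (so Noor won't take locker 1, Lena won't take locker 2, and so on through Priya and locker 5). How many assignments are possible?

2428

Let Aᵢ (for 1 ≤ i ≤ 5) be the placements that put person i in their forbidden locker. Any j of these fix j positions, leaving (7−j)! ways to fill the rest, and there are C(5,j) ways to pick which j.
By inclusion–exclusion, the number of valid placements is Σ_{j=0}^{5} (−1)^j C(5,j)·(7−j)!.
Computing: 5040 − 3600 + 1200 − 240 + 30 − 2 = 2428.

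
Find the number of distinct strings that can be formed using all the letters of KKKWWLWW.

280

KKKWWLWW has 8 letters with K appearing 3 times and W appearing 4 times.
So there are 8! / (4!·3!) = 280 distinguishable arrangements.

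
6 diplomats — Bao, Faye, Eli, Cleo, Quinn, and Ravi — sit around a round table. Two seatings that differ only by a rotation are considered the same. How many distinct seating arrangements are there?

120

Seat Bao anywhere (absorbing the rotational symmetry), then permute the other 5: (5)! = 120.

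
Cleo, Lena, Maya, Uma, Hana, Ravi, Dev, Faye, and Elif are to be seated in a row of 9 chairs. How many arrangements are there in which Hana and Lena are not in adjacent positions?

There are 9! = 362880 arrangements in all. If Hana and Lena are adjacent, merging them into one block gives 2·(8)! = 80640 arrangements.
Complementary counting: 362880 − 80640 = 282240.

282240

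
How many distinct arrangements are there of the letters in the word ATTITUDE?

6720

ATTITUDE has 8 letters with T appearing 3 times.
So there are 8! / (3!) = 6720 distinguishable arrangements.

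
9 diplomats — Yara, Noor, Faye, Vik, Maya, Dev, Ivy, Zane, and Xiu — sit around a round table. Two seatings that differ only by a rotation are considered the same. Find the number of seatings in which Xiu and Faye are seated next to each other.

10080

Glue Xiu and Faye into a block (2 internal orders). Seating 8 units around a circle gives (7)! arrangements.
So 2 × (7)! = 2 × 5040 = 10080.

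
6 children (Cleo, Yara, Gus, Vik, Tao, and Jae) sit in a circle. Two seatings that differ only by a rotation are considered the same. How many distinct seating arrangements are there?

120

Around a circle, 6 distinct people have 6!/6 = (5)! = 120 rotationally distinct seatings.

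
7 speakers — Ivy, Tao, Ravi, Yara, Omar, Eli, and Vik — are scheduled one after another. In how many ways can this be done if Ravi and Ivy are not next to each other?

3600

There are 7! = 5040 arrangements in all. If Ravi and Ivy are adjacent, merging them into one block gives 2·(6)! = 1440 arrangements.
Complementary counting: 5040 − 1440 = 3600.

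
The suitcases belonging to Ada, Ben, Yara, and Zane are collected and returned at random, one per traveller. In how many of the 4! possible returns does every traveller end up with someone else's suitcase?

Let Aᵢ be the assignments in which traveller i gets their own suitcase. We want the size of the complement of A₁∪…∪A_4.
By inclusion–exclusion this is Σ_{j=0}^{4} (−1)^j C(4,j)·(4−j)!.
Computing: 24 − 24 + 12 − 4 + 1 = 9.

9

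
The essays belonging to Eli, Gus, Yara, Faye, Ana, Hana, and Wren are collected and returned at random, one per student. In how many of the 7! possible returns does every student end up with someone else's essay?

1854

Count assignments avoiding every fixed point. For any j of the 7 students fixed to their own essay, the other 7−j can be arranged in (7−j)! ways.
By inclusion–exclusion this is Σ_{j=0}^{7} (−1)^j C(7,j)·(7−j)!.
Computing: 5040 − 5040 + 2520 − 840 + 210 − 42 + 7 − 1 = 1854.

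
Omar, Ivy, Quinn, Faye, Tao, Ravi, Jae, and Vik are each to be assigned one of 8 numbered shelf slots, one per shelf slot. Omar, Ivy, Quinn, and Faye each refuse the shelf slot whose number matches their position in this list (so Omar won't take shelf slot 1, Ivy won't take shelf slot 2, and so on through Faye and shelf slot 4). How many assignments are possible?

Let Aᵢ (for 1 ≤ i ≤ 4) be the placements that put person i in their forbidden shelf slot. Any j of these fix j positions, leaving (8−j)! ways to fill the rest, and there are C(4,j) ways to pick which j.
By inclusion–exclusion, the number of valid placements is Σ_{j=0}^{4} (−1)^j C(4,j)·(8−j)!.
Computing: 40320 − 20160 + 4320 − 480 + 24 = 24024.

24024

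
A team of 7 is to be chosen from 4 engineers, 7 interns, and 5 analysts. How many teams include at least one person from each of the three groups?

10283

Unrestricted: C(16,7) = 11440 ways to pick any 7 of the 16.
Selections missing a whole group: no engineers → C(12,7) = 792; no interns → C(9,7) = 36; no analysts → C(11,7) = 330.
Add back selections omitting two groups (i.e. drawn from a single group): C(4,7) + C(7,7) + C(5,7) = 1.
By inclusion–exclusion: 11440 − 1158 + 1 = 10283.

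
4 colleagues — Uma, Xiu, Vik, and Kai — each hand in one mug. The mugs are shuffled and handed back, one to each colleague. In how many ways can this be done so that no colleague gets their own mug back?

This is the derangement count D_4: permutations of 4 items with no fixed point.
By inclusion–exclusion this is Σ_{j=0}^{4} (−1)^j C(4,j)·(4−j)!.
Computing: 24 − 24 + 12 − 4 + 1 = 9.

9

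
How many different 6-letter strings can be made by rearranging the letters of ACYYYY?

ACYYYY has 6 letters with Y appearing 4 times.
The number of distinct arrangements is 6!/(4!) = 720/24 = 30.

30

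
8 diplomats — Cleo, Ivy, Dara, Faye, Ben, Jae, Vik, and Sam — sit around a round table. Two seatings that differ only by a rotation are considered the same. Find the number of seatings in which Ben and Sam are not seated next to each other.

3600

Without the restriction there are (7)! = 5040 seatings.
Seatings with Ben beside Sam: treat them as a block with 2 internal orders, giving 2 × (6)! = 1440.
Subtracting, 5040 − 1440 = 3600.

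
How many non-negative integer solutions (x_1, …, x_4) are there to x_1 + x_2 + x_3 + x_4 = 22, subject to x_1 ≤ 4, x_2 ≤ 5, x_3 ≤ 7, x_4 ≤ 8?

10

By stars and bars, unrestricted non-negative solutions to x_1+…+x_4 = 22 number C(22+3,3) = 2300.
Subtract solutions that violate a single cap (substitute x_i' = x_i − (cap_i+1)): x_1 ≥ 5 gives C(20,3) = 1140; x_2 ≥ 6 gives C(19,3) = 969; x_3 ≥ 8 gives C(17,3) = 680; x_4 ≥ 9 gives C(16,3) = 560. Together 3349.
Add back pairs where two caps are both exceeded: 364 + 220 + 165 + 165 + 120 + 56 = 1090.
Subtract triples: 20 + 10 + 1 + 0 = 31.
By inclusion–exclusion the count is 2300 − 3349 + 1090 − 31 = 10.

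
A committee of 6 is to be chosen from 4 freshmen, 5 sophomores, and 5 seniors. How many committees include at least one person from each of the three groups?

Total 6-person selections from all 14: C(14,6) = 3003.
Subtract selections that omit an entire group: no freshmen → C(10,6) = 210; no sophomores → C(9,6) = 84; no seniors → C(9,6) = 84.
Add back selections omitting two groups (i.e. drawn from a single group): C(4,6) + C(5,6) + C(5,6) = 0.
By inclusion–exclusion: 3003 − 378 + 0 = 2625.

2625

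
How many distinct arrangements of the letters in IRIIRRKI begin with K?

Fix K in the first position and arrange the remaining 7 letters.
Those 7 letters have I appearing 4 times and R appearing 3 times, giving (7)!/(4!·3!) = 35.

35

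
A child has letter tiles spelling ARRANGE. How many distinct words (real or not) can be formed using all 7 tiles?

1260

The 7 letters of ARRANGE have repeats: A appearing twice and R appearing twice.
The number of distinct arrangements is 7!/(2!·2!) = 5040/4 = 1260.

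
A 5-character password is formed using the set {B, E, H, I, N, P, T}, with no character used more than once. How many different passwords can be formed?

This is a permutation of 5 out of 7: P(7,5) = 7!/2!.
That product is 7 × 6 × 5 × 4 × 3 = 2520.

2520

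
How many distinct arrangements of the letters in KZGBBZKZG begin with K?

1680

Fix K in the first position and arrange the remaining 8 letters.
Those 8 letters have B appearing twice, G appearing twice, and Z appearing 3 times, giving (8)!/(3!·2!·2!) = 1680.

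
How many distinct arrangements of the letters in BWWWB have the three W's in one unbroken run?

3

Treat the 3 copies of W as a single block. The multiset to arrange is then {WWW, B, B}, 3 items in all.
That gives (3)!/(2!) = 3 arrangements.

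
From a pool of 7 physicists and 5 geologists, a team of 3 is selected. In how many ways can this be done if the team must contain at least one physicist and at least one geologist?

175

Total 3-person selections from all 12: C(12,3) = 220.
Subtract selections that omit an entire group: no physicists → C(5,3) = 10; no geologists → C(7,3) = 35.
Both groups omitted at once is impossible, so 220 − 45 = 175.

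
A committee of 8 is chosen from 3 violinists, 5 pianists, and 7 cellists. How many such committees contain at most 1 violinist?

2871

Split by how many violinists are chosen (0 through 1).
Sum: C(3,0)·C(12,8) + C(3,1)·C(12,7) = 495 + 2376 = 2871.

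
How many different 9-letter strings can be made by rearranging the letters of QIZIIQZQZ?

The 9 letters of QIZIIQZQZ have repeats: I appearing 3 times, Q appearing 3 times, and Z appearing 3 times.
The number of distinct arrangements is 9!/(3!·3!·3!) = 362880/216 = 1680.

1680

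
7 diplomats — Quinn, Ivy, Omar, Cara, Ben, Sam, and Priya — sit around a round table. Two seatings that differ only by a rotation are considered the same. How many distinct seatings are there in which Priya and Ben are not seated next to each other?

480

All circular seatings of 7 people number (6)! = 720.
Those with Priya next to Ben: fuse the pair into one unit and seat 6 units around a circle — 2·(5)! = 240.
Subtracting, 720 − 240 = 480.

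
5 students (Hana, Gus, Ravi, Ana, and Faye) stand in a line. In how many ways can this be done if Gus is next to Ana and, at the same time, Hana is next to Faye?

Treat {Gus,Ana} as one block (2 orders) and {Hana,Faye} as another (2 orders).
That leaves 3 units to arrange: 2 × 2 × 3! = 4 × 6 = 24.

24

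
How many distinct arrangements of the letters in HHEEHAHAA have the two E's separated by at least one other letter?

There are 9!/(4!·3!·2!) = 1260 arrangements of HHEEHAHAA in total.
If the two E's are adjacent, glue them into one block, leaving 8 items to arrange: (8)!/(4!·3!) = 280 ways.
Subtracting, 1260 − 280 = 980 arrangements keep the E's apart.

980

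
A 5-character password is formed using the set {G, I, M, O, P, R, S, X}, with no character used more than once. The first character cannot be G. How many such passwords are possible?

The first character has 8−1 = 7 choices (anything except G).
The remaining 4 characters are filled from the other 7 symbols without repetition: 7 × 6 × 5 × 4 = 840.
Total: 7 × 840 = 5880.

5880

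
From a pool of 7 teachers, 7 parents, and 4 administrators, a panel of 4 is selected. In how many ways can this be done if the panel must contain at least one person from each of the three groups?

1470

Total 4-person selections from all 18: C(18,4) = 3060.
Subtract selections that omit an entire group: no teachers → C(11,4) = 330; no parents → C(11,4) = 330; no administrators → C(14,4) = 1001.
Add back selections omitting two groups (i.e. drawn from a single group): C(7,4) + C(7,4) + C(4,4) = 71.
By inclusion–exclusion: 3060 − 1661 + 71 = 1470.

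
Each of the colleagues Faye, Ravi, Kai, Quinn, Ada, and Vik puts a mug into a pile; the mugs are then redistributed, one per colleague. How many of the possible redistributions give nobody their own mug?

265

This is the derangement count D_6: permutations of 6 items with no fixed point.
By inclusion–exclusion this is Σ_{j=0}^{6} (−1)^j C(6,j)·(6−j)!.
Computing: 720 − 720 + 360 − 120 + 30 − 6 + 1 = 265.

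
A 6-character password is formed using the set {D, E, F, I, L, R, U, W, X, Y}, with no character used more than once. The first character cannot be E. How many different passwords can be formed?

The first character has 10−1 = 9 choices (anything except E).
The remaining 5 characters are filled from the other 9 symbols without repetition: 9 × 8 × 7 × 6 × 5 = 15120.
Total: 9 × 15120 = 136080.

136080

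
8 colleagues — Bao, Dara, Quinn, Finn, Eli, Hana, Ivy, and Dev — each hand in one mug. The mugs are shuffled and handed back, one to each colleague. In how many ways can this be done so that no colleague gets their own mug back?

Let Aᵢ be the assignments in which colleague i gets their own mug. We want the size of the complement of A₁∪…∪A_8.
By inclusion–exclusion this is Σ_{j=0}^{8} (−1)^j C(8,j)·(8−j)!.
Computing: 40320 − 40320 + 20160 − 6720 + 1680 − 336 + 56 − 8 + 1 = 14833.

14833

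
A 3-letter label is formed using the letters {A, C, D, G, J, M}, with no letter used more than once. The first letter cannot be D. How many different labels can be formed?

The first letter has 6−1 = 5 choices (anything except D).
The remaining 2 letters are filled from the other 5 symbols without repetition: 5 × 4 = 20.
Total: 5 × 20 = 100.

100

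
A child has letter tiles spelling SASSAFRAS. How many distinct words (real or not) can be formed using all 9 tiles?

2520

SASSAFRAS has 9 letters with A appearing 3 times and S appearing 4 times.
Dividing 9! = 362880 by 4!·3! = 144 for the repeated letters gives 2520.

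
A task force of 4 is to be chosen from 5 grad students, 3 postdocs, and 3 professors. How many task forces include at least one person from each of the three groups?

180

Total 4-person selections from all 11: C(11,4) = 330.
Selections missing a whole group: no grad students → C(6,4) = 15; no postdocs → C(8,4) = 70; no professors → C(8,4) = 70.
Add back selections omitting two groups (i.e. drawn from a single group): C(5,4) + C(3,4) + C(3,4) = 5.
By inclusion–exclusion: 330 − 155 + 5 = 180.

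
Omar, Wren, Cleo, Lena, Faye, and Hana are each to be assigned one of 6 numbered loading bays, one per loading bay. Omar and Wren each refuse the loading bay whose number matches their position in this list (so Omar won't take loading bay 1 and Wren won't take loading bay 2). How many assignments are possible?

Let Aᵢ (for i ∈ {1, 2}) be the placements that put person i in their forbidden loading bay. Any j of these fix j positions, leaving (6−j)! ways to fill the rest, and there are C(2,j) ways to pick which j.
By inclusion–exclusion, the number of valid placements is Σ_{j=0}^{2} (−1)^j C(2,j)·(6−j)!.
Computing: 720 − 240 + 24 = 504.

504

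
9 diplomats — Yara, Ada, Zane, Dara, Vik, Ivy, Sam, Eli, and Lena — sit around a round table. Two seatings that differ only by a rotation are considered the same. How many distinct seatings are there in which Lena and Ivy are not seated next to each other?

Without the restriction there are (8)! = 40320 seatings.
Those with Lena next to Ivy: fuse the pair into one unit and seat 8 units around a circle — 2·(7)! = 10080.
Subtracting, 40320 − 10080 = 30240.

30240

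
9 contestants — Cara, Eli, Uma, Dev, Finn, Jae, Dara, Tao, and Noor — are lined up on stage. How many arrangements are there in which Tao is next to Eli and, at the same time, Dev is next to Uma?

Treat {Tao,Eli} as one block (2 orders) and {Dev,Uma} as another (2 orders).
That leaves 7 units to arrange: 2 × 2 × 7! = 4 × 5040 = 20160.

20160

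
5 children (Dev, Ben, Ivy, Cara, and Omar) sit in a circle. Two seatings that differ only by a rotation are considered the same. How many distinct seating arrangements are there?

Around a circle, 5 distinct people have 5!/5 = (4)! = 24 rotationally distinct seatings.

24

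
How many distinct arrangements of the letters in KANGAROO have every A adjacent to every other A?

Treat the 2 copies of A as a single block. The multiset to arrange is then {AA, G, K, N, O, O, R}, 7 items in all.
That gives (7)!/(2!) = 2520 arrangements.

2520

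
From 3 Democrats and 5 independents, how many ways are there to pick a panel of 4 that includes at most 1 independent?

5

Split by how many independents are chosen (0 through 1).
Sum: C(5,0)·C(3,4) + C(5,1)·C(3,3) = 0 + 5 = 5.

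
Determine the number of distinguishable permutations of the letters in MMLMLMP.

105

The 7 letters of MMLMLMP have repeats: L appearing twice and M appearing 4 times.
So there are 7! / (4!·2!) = 105 distinguishable arrangements.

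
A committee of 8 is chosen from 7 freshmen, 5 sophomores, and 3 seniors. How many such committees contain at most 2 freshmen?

Split by how many freshmen are chosen (0 through 2).
Sum: C(7,0)·C(8,8) + C(7,1)·C(8,7) + C(7,2)·C(8,6) = 1 + 56 + 588 = 645.

645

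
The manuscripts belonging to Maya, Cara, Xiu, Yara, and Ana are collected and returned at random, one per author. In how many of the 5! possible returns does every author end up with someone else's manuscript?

Count assignments avoiding every fixed point. For any j of the 5 authors fixed to their own manuscript, the other 5−j can be arranged in (5−j)! ways.
By inclusion–exclusion this is Σ_{j=0}^{5} (−1)^j C(5,j)·(5−j)!.
Computing: 120 − 120 + 60 − 20 + 5 − 1 = 44.

44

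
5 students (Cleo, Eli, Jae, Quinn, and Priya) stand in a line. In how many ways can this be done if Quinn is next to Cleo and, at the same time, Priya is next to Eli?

Treat {Quinn,Cleo} as one block (2 orders) and {Priya,Eli} as another (2 orders).
That leaves 3 units to arrange: 2 × 2 × 3! = 4 × 6 = 24.

24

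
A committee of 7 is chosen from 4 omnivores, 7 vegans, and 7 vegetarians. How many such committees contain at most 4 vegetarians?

30591

Split by how many vegetarians are chosen (0 through 4).
Sum: C(7,0)·C(11,7) + C(7,1)·C(11,6) + C(7,2)·C(11,5) + C(7,3)·C(11,4) + C(7,4)·C(11,3) = 330 + 3234 + 9702 + 11550 + 5775 = 30591.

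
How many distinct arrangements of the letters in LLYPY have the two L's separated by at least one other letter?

18

There are 5!/(2!·2!) = 30 arrangements of LLYPY in total.
Arrangements with the L's together: treat LL as one letter, giving (4)!/(2!) = 12.
Subtracting, 30 − 12 = 18 arrangements keep the L's apart.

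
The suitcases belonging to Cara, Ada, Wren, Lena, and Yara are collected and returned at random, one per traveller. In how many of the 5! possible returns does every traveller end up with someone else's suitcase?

44

Let Aᵢ be the assignments in which traveller i gets their own suitcase. We want the size of the complement of A₁∪…∪A_5.
By inclusion–exclusion this is Σ_{j=0}^{5} (−1)^j C(5,j)·(5−j)!.
Computing: 120 − 120 + 60 − 20 + 5 − 1 = 44.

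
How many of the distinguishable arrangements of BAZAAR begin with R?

Fix R in the first position and arrange the remaining 5 letters.
Those 5 letters have A appearing 3 times, giving (5)!/(3!) = 20.

20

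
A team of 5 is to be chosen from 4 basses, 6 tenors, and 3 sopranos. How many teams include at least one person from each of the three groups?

With no constraint there are C(13,5) = 1287 possible selections.
Subtract selections that omit an entire group: no basses → C(9,5) = 126; no tenors → C(7,5) = 21; no sopranos → C(10,5) = 252.
Add back selections omitting two groups (i.e. drawn from a single group): C(4,5) + C(6,5) + C(3,5) = 6.
By inclusion–exclusion: 1287 − 399 + 6 = 894.

894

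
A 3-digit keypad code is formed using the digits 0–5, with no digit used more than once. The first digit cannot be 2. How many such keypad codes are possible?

100

The first digit has 6−1 = 5 choices (anything except 2).
The remaining 2 digits are filled from the other 5 symbols without repetition: 5 × 4 = 20.
Total: 5 × 20 = 100.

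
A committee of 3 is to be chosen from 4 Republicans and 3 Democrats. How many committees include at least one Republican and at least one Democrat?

30

Unrestricted: C(7,3) = 35 ways to pick any 3 of the 7.
Selections missing a whole group: no Republicans → C(3,3) = 1; no Democrats → C(4,3) = 4.
Both groups omitted at once is impossible, so 35 − 5 = 30.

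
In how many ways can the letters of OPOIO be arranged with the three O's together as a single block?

6

Treat the 3 copies of O as a single block. The multiset to arrange is then {OOO, I, P}, 3 items in all.
All 3 items are distinct, so there are (3)! = 6 arrangements.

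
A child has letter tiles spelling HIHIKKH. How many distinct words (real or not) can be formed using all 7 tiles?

HIHIKKH has 7 letters with H appearing 3 times, I appearing twice, and K appearing twice.
Dividing 7! = 5040 by 3!·2!·2! = 24 for the repeated letters gives 210.

210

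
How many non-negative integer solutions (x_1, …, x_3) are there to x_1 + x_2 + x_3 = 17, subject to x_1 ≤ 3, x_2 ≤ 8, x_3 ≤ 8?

By stars and bars, unrestricted non-negative solutions to x_1+…+x_3 = 17 number C(17+2,2) = 171.
Subtract solutions that violate a single cap (substitute x_i' = x_i − (cap_i+1)): x_1 ≥ 4 gives C(15,2) = 105; x_2 ≥ 9 gives C(10,2) = 45; x_3 ≥ 9 gives C(10,2) = 45. Together 195.
Add back pairs where two caps are both exceeded: 15 + 15 + 0 = 30.
By inclusion–exclusion the count is 171 − 195 + 30 = 6.

6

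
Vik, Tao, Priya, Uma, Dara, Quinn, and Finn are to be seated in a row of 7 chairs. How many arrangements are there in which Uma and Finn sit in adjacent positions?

1440

Treat {Uma, Finn} as a single unit. There are 6 units to order, and the pair itself can be ordered 2 ways.
So the count is 2·(6)! = 1440.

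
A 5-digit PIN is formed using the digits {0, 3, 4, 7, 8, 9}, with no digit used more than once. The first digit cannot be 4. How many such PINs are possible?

600

The first digit has 6−1 = 5 choices (anything except 4).
The remaining 4 digits are filled from the other 5 symbols without repetition: 5 × 4 × 3 × 2 = 120.
Total: 5 × 120 = 600.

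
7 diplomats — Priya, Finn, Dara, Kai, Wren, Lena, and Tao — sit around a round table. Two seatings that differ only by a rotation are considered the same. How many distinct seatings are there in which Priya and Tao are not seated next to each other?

All circular seatings of 7 people number (6)! = 720.
Those with Priya next to Tao: fuse the pair into one unit and seat 6 units around a circle — 2·(5)! = 240.
Subtracting, 720 − 240 = 480.

480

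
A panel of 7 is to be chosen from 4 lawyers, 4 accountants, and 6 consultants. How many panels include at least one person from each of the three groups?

With no constraint there are C(14,7) = 3432 possible selections.
Selections missing a whole group: no lawyers → C(10,7) = 120; no accountants → C(10,7) = 120; no consultants → C(8,7) = 8.
Add back selections omitting two groups (i.e. drawn from a single group): C(4,7) + C(4,7) + C(6,7) = 0.
By inclusion–exclusion: 3432 − 248 + 0 = 3184.

3184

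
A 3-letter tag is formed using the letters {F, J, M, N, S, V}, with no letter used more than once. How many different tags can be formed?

With no repetition, fill the 3 letters in order: 6 choices, then 5, down to 4.
6 × 5 × 4 = 120.

120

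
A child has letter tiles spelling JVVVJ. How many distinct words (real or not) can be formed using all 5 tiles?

10

Letter multiplicities in JVVVJ: J×2, V×3.
So there are 5! / (3!·2!) = 10 distinguishable arrangements.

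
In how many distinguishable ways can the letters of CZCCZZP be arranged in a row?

The 7 letters of CZCCZZP have repeats: C appearing 3 times and Z appearing 3 times.
The number of distinct arrangements is 7!/(3!·3!) = 5040/36 = 140.

140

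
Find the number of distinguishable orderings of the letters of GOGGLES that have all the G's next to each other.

120

Treat the 3 copies of G as a single block. The multiset to arrange is then {GGG, E, L, O, S}, 5 items in all.
All 5 items are distinct, so there are (5)! = 120 arrangements.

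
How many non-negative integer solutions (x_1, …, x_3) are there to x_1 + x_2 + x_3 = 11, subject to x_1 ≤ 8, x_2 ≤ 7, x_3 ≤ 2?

By stars and bars, unrestricted non-negative solutions to x_1+…+x_3 = 11 number C(11+2,2) = 78.
Subtract solutions that violate a single cap (substitute x_i' = x_i − (cap_i+1)): x_1 ≥ 9 gives C(4,2) = 6; x_2 ≥ 8 gives C(5,2) = 10; x_3 ≥ 3 gives C(10,2) = 45. Together 61.
Add back pairs where two caps are both exceeded: 0 + 0 + 1 = 1.
By inclusion–exclusion the count is 78 − 61 + 1 = 18.

18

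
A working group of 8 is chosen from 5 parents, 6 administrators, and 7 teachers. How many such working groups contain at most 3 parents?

Split by how many parents are chosen (0 through 3).
Sum: C(5,0)·C(13,8) + C(5,1)·C(13,7) + C(5,2)·C(13,6) + C(5,3)·C(13,5) = 1287 + 8580 + 17160 + 12870 = 39897.

39897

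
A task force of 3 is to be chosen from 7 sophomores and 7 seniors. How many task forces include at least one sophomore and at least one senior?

294

With no constraint there are C(14,3) = 364 possible selections.
Selections missing a whole group: no sophomores → C(7,3) = 35; no seniors → C(7,3) = 35.
Both groups omitted at once is impossible, so 364 − 70 = 294.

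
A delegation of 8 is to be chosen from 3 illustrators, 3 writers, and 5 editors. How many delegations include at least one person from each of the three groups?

With no constraint there are C(11,8) = 165 possible selections.
Subtract selections that omit an entire group: no illustrators → C(8,8) = 1; no writers → C(8,8) = 1; no editors → C(6,8) = 0.
Add back selections omitting two groups (i.e. drawn from a single group): C(3,8) + C(3,8) + C(5,8) = 0.
By inclusion–exclusion: 165 − 2 + 0 = 163.

163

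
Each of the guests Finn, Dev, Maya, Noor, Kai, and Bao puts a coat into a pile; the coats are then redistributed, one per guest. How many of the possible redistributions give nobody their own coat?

265

This is the derangement count D_6: permutations of 6 items with no fixed point.
By inclusion–exclusion this is Σ_{j=0}^{6} (−1)^j C(6,j)·(6−j)!.
Computing: 720 − 720 + 360 − 120 + 30 − 6 + 1 = 265.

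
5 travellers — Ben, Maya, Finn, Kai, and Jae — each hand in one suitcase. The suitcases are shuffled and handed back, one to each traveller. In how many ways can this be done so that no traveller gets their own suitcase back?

44

Count assignments avoiding every fixed point. For any j of the 5 travellers fixed to their own suitcase, the other 5−j can be arranged in (5−j)! ways.
By inclusion–exclusion this is Σ_{j=0}^{5} (−1)^j C(5,j)·(5−j)!.
Computing: 120 − 120 + 60 − 20 + 5 − 1 = 44.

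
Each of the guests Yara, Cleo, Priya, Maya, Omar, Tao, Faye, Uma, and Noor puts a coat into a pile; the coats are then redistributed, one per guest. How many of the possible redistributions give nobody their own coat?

This is the derangement count D_9: permutations of 9 items with no fixed point.
By inclusion–exclusion this is Σ_{j=0}^{9} (−1)^j C(9,j)·(9−j)!.
Computing: 362880 − 362880 + 181440 − 60480 + 15120 − 3024 + 504 − 72 + 9 − 1 = 133496.

133496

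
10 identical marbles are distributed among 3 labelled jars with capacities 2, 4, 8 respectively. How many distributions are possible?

12

Without the upper bounds there are C(12,2) = 66 ways to split 10 among 3 jars.
Subtract solutions that violate a single cap (substitute x_i' = x_i − (cap_i+1)): x_1 ≥ 3 gives C(9,2) = 36; x_2 ≥ 5 gives C(7,2) = 21; x_3 ≥ 9 gives C(3,2) = 3. Together 60.
Add back pairs where two caps are both exceeded: 6 + 0 + 0 = 6.
By inclusion–exclusion the count is 66 − 60 + 6 = 12.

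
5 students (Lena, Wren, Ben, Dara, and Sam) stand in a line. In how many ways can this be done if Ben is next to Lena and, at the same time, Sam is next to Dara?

Treat {Ben,Lena} as one block (2 orders) and {Sam,Dara} as another (2 orders).
That leaves 3 units to arrange: 2 × 2 × 3! = 4 × 6 = 24.

24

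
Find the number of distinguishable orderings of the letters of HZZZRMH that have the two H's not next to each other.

There are 7!/(3!·2!) = 420 arrangements of HZZZRMH in total.
If the two H's are adjacent, glue them into one block, leaving 6 items to arrange: (6)!/(3!) = 120 ways.
Subtracting, 420 − 120 = 300 arrangements keep the H's apart.

300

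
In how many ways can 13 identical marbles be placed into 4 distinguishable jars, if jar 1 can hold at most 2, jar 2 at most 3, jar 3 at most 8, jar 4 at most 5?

42

By stars and bars, unrestricted non-negative solutions to x_1+…+x_4 = 13 number C(13+3,3) = 560.
Subtract solutions that violate a single cap (substitute x_i' = x_i − (cap_i+1)): x_1 ≥ 3 gives C(13,3) = 286; x_2 ≥ 4 gives C(12,3) = 220; x_3 ≥ 9 gives C(7,3) = 35; x_4 ≥ 6 gives C(10,3) = 120. Together 661.
Add back pairs where two caps are both exceeded: 84 + 4 + 35 + 1 + 20 + 0 = 144.
Subtract triples: 0 + 1 + 0 + 0 = 1.
By inclusion–exclusion the count is 560 − 661 + 144 − 1 = 42.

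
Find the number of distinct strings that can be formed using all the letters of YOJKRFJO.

10080

The 8 letters of YOJKRFJO have repeats: J appearing twice and O appearing twice.
So there are 8! / (2!·2!) = 10080 distinguishable arrangements.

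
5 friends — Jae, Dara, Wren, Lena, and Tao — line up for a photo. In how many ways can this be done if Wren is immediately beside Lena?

48

Glue Wren and Lena into one block (2 internal orders), leaving 4 units to arrange in a row.
So the count is 2·(4)! = 48.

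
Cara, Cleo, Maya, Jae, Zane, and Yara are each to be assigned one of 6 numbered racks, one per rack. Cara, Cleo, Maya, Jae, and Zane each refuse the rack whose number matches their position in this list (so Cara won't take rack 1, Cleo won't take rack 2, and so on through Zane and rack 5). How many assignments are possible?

Let Aᵢ (for 1 ≤ i ≤ 5) be the placements that put person i in their forbidden rack. Any j of these fix j positions, leaving (6−j)! ways to fill the rest, and there are C(5,j) ways to pick which j.
By inclusion–exclusion, the number of valid placements is Σ_{j=0}^{5} (−1)^j C(5,j)·(6−j)!.
Computing: 720 − 600 + 240 − 60 + 10 − 1 = 309.

309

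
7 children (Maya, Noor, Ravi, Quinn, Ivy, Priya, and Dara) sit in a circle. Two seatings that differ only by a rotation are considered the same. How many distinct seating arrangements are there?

Fix one person's seat to break rotational symmetry; the remaining 6 people can be arranged in (6)! = 720 ways.

720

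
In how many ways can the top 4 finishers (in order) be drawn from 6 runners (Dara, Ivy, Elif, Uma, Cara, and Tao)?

This is an ordered selection of 4 from 6: P(6,4).
That gives 6 × 5 × 4 × 3 = 360.

360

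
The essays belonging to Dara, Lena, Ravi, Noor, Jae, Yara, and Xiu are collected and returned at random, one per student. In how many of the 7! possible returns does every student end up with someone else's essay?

Let Aᵢ be the assignments in which student i gets their own essay. We want the size of the complement of A₁∪…∪A_7.
By inclusion–exclusion this is Σ_{j=0}^{7} (−1)^j C(7,j)·(7−j)!.
Computing: 5040 − 5040 + 2520 − 840 + 210 − 42 + 7 − 1 = 1854.

1854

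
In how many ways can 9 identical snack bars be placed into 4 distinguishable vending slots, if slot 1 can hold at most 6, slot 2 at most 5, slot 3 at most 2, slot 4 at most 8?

Ignoring the caps, the number of non-negative solutions to x_1+…+x_4 = 9 is C(12,3) = 220.
Subtract solutions that violate a single cap (substitute x_i' = x_i − (cap_i+1)): x_1 ≥ 7 gives C(5,3) = 10; x_2 ≥ 6 gives C(6,3) = 20; x_3 ≥ 3 gives C(9,3) = 84; x_4 ≥ 9 gives C(3,3) = 1. Together 115.
Add back pairs where two caps are both exceeded: 0 + 0 + 0 + 1 + 0 + 0 = 1.
By inclusion–exclusion the count is 220 − 115 + 1 = 106.

106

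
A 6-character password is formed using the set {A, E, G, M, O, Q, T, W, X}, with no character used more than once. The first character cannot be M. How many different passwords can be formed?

53760

The first character has 9−1 = 8 choices (anything except M).
The remaining 5 characters are filled from the other 8 symbols without repetition: 8 × 7 × 6 × 5 × 4 = 6720.
Total: 8 × 6720 = 53760.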